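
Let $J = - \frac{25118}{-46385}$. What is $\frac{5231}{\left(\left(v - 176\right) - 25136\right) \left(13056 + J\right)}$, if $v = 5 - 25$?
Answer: $- \frac{242639935}{15341760339096} \approx -1.5816 \cdot 10^{-5}$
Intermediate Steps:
$v = -20$ ($v = 5 - 25 = -20$)
$J = \frac{25118}{46385}$ ($J = \left(-25118\right) \left(- \frac{1}{46385}\right) = \frac{25118}{46385} \approx 0.54151$)
$\frac{5231}{\left(\left(v - 176\right) - 25136\right) \left(13056 + J\right)} = \frac{5231}{\left(\left(-20 - 176\right) - 25136\right) \left(13056 + \frac{25118}{46385}\right)} = \frac{5231}{\left(\left(-20 - 176\right) - 25136\right) \frac{605627678}{46385}} = \frac{5231}{\left(-196 - 25136\right) \frac{605627678}{46385}} = \frac{5231}{\left(-25332\right) \frac{605627678}{46385}} = \frac{5231}{- \frac{15341760339096}{46385}} = 5231 \left(- \frac{46385}{15341760339096}\right) = - \frac{242639935}{15341760339096}$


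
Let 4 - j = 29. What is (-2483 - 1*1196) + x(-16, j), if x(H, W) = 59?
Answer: -3620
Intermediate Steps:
j = -25 (j = 4 - 1*29 = 4 - 29 = -25)
(-2483 - 1*1196) + x(-16, j) = (-2483 - 1*1196) + 59 = (-2483 - 1196) + 59 = -3679 + 59 = -3620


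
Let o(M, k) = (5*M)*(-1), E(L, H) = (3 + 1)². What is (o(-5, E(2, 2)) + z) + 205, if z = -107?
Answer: 123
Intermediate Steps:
E(L, H) = 16 (E(L, H) = 4² = 16)
o(M, k) = -5*M
(o(-5, E(2, 2)) + z) + 205 = (-5*(-5) - 107) + 205 = (25 - 107) + 205 = -82 + 205 = 123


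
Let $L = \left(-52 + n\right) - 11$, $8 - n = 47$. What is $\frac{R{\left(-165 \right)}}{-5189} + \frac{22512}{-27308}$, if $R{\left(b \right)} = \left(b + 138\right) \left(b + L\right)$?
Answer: $- \frac{78419535}{35425303} \approx -2.2137$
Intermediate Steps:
$n = -39$ ($n = 8 - 47 = -39$)
$L = -102$ ($L = \left(-52 - 39\right) - 11 = -91 - 11 = -102$)
$R{\left(b \right)} = \left(-102 + b\right) \left(138 + b\right)$ ($R{\left(b \right)} = \left(b + 138\right) \left(b - 102\right) = \left(138 + b\right) \left(-102 + b\right) = \left(-102 + b\right) \left(138 + b\right)$)
$\frac{R{\left(-165 \right)}}{-5189} + \frac{22512}{-27308} = \frac{-14076 + \left(-165\right)^{2} + 36 \left(-165\right)}{-5189} + \frac{22512}{-27308} = \left(-14076 + 27225 - 5940\right) \left(- \frac{1}{5189}\right) + 22512 \left(- \frac{1}{27308}\right) = 7209 \left(- \frac{1}{5189}\right) - \frac{5628}{6827} = - \frac{7209}{5189} - \frac{5628}{6827} = - \frac{78419535}{35425303}$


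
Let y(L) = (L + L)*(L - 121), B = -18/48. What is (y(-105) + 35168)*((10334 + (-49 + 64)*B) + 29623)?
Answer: 6602204427/2 ≈ 3.3011e+9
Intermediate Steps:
B = -3/8 (B = -18*1/48 = -3/8 ≈ -0.37500)
y(L) = 2*L*(-121 + L) (y(L) = (2*L)*(-121 + L) = 2*L*(-121 + L))
(y(-105) + 35168)*((10334 + (-49 + 64)*B) + 29623) = (2*(-105)*(-121 - 105) + 35168)*((10334 + (-49 + 64)*(-3/8)) + 29623) = (2*(-105)*(-226) + 35168)*((10334 + 15*(-3/8)) + 29623) = (47460 + 35168)*((10334 - 45/8) + 29623) = 82628*(82627/8 + 29623) = 82628*(319611/8) = 6602204427/2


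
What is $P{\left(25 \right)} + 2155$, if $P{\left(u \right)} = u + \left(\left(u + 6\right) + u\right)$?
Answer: $2236$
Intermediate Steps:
$P{\left(u \right)} = 6 + 3 u$ ($P{\left(u \right)} = u + \left(\left(6 + u\right) + u\right) = u + \left(6 + 2 u\right) = 6 + 3 u$)
$P{\left(25 \right)} + 2155 = \left(6 + 3 \cdot 25\right) + 2155 = \left(6 + 75\right) + 2155 = 81 + 2155 = 2236$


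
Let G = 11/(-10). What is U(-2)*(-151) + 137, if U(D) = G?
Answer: 3031/10 ≈ 303.10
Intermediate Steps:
G = -11/10 (G = 11*(-⅒) = -11/10 ≈ -1.1000)
U(D) = -11/10
U(-2)*(-151) + 137 = -11/10*(-151) + 137 = 1661/10 + 137 = 3031/10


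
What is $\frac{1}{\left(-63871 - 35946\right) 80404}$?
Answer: $- \frac{1}{8025686068} \approx -1.246 \cdot 10^{-10}$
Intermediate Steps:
$\frac{1}{\left(-63871 - 35946\right) 80404} = \frac{1}{-99817} \cdot \frac{1}{80404} = \left(- \frac{1}{99817}\right) \frac{1}{80404} = - \frac{1}{8025686068}$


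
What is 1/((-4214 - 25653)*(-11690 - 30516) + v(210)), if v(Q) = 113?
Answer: 1/1260566715 ≈ 7.9329e-10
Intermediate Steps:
1/((-4214 - 25653)*(-11690 - 30516) + v(210)) = 1/((-4214 - 25653)*(-11690 - 30516) + 113) = 1/(-29867*(-42206) + 113) = 1/(1260566602 + 113) = 1/1260566715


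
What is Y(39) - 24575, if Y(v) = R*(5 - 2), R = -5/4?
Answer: -98315/4 ≈ -24579.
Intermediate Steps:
R = -5/4 (R = -5*¼ = -5/4 ≈ -1.2500)
Y(v) = -15/4 (Y(v) = -5*(5 - 2)/4 = -5/4*3 = -15/4)
Y(39) - 24575 = -15/4 - 24575 = -98315/4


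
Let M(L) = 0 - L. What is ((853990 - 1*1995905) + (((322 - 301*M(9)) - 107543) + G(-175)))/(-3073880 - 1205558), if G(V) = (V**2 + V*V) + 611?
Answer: 592283/2139719 ≈ 0.27680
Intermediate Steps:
M(L) = -L
G(V) = 611 + 2*V**2 (G(V) = (V**2 + V**2) + 611 = 2*V**2 + 611 = 611 + 2*V**2)
((853990 - 1*1995905) + (((322 - 301*M(9)) - 107543) + G(-175)))/(-3073880 - 1205558) = ((853990 - 1*1995905) + (((322 - (-301)*9) - 107543) + (611 + 2*(-175)**2)))/(-3073880 - 1205558) = ((853990 - 1995905) + (((322 - 301*(-9)) - 107543) + (611 + 2*30625)))/(-4279438) = (-1141915 + (((322 + 2709) - 107543) + (611 + 61250)))*(-1/4279438) = (-1141915 + ((3031 - 107543) + 61861))*(-1/4279438) = (-1141915 + (-104512 + 61861))*(-1/4279438) = (-1141915 - 42651)*(-1/4279438) = -1184566*(-1/4279438) = 592283/2139719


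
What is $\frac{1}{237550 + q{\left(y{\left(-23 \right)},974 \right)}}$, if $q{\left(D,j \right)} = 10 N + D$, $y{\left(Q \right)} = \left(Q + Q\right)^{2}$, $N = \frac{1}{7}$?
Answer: $\frac{7}{1677672} \approx 4.1724 \cdot 10^{-6}$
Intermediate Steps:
$N = \frac{1}{7} \approx 0.14286$
$y{\left(Q \right)} = 4 Q^{2}$ ($y{\left(Q \right)} = \left(2 Q\right)^{2} = 4 Q^{2}$)
$q{\left(D,j \right)} = \frac{10}{7} + D$ ($q{\left(D,j \right)} = 10 \cdot \frac{1}{7} + D = \frac{10}{7} + D$)
$\frac{1}{237550 + q{\left(y{\left(-23 \right)},974 \right)}} = \frac{1}{237550 + \left(\frac{10}{7} + 4 \left(-23\right)^{2}\right)} = \frac{1}{237550 + \left(\frac{10}{7} + 4 \cdot 529\right)} = \frac{1}{237550 + \left(\frac{10}{7} + 2116\right)} = \frac{1}{237550 + \frac{14822}{7}} = \frac{1}{\frac{1677672}{7}} = \frac{7}{1677672}$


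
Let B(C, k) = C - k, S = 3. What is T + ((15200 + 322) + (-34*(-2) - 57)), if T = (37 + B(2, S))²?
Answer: 16829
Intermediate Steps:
T = 1296 (T = (37 + (2 - 1*3))² = (37 + (2 - 3))² = (37 - 1)² = 36² = 1296)
T + ((15200 + 322) + (-34*(-2) - 57)) = 1296 + ((15200 + 322) + (-34*(-2) - 57)) = 1296 + (15522 + (68 - 57)) = 1296 + (15522 + 11) = 1296 + 15533 = 16829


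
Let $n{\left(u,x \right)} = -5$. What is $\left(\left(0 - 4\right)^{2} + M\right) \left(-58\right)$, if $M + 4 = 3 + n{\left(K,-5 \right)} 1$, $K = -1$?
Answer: $-580$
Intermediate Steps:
$M = -6$ ($M = -4 + \left(3 - 5\right) = -4 - 2 = -6$)
$\left(\left(0 - 4\right)^{2} + M\right) \left(-58\right) = \left(\left(0 - 4\right)^{2} - 6\right) \left(-58\right) = \left(\left(-4\right)^{2} - 6\right) \left(-58\right) = \left(16 - 6\right) \left(-58\right) = 10 \left(-58\right) = -580$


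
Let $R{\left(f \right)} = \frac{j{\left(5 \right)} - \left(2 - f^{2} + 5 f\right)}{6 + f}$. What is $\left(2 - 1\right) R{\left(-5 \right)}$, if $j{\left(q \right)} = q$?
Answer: $53$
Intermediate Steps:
$R{\left(f \right)} = \frac{3 + f^{2} - 5 f}{6 + f}$ ($R{\left(f \right)} = \frac{5 - \left(2 - f^{2} + 5 f\right)}{6 + f} = \frac{3 + f^{2} - 5 f}{6 + f}$)
$\left(2 - 1\right) R{\left(-5 \right)} = \left(2 - 1\right) \frac{3 + \left(-5\right)^{2} - -25}{6 - 5} = 1 \frac{3 + 25 + 25}{1} = 1 \cdot 1 \cdot 53 = 1 \cdot 53 = 53$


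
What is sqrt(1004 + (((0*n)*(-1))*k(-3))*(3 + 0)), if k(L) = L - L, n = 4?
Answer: 2*sqrt(251) ≈ 31.686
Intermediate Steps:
k(L) = 0
sqrt(1004 + (((0*n)*(-1))*k(-3))*(3 + 0)) = sqrt(1004 + (((0*4)*(-1))*0)*(3 + 0)) = sqrt(1004 + ((0*(-1))*0)*3) = sqrt(1004 + (0*0)*3) = sqrt(1004 + 0*3) = sqrt(1004 + 0) = sqrt(1004) = 2*sqrt(251)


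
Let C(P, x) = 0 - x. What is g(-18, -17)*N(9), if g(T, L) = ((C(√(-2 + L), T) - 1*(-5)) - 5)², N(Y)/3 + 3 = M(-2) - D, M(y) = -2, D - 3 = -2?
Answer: -5832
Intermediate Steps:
D = 1 (D = 3 - 2 = 1)
C(P, x) = -x
N(Y) = -18 (N(Y) = -9 + 3*(-2 - 1*1) = -9 + 3*(-2 - 1) = -9 + 3*(-3) = -9 - 9 = -18)
g(T, L) = T² (g(T, L) = ((-T - 1*(-5)) - 5)² = ((-T + 5) - 5)² = ((5 - T) - 5)² = (-T)² = T²)
g(-18, -17)*N(9) = (-18)²*(-18) = 324*(-18) = -5832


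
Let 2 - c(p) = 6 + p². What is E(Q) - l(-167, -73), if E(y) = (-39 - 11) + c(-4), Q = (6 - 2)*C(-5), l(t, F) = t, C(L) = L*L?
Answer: 97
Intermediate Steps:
C(L) = L²
Q = 100 (Q = (6 - 2)*(-5)² = 4*25 = 100)
c(p) = -4 - p² (c(p) = 2 - (6 + p²) = 2 + (-6 - p²) = -4 - p²)
E(y) = -70 (E(y) = (-39 - 11) + (-4 - 1*(-4)²) = -50 + (-4 - 1*16) = -50 + (-4 - 16) = -50 - 20 = -70)
E(Q) - l(-167, -73) = -70 - 1*(-167) = -70 + 167 = 97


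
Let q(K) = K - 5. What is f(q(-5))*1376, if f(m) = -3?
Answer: -4128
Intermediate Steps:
q(K) = -5 + K
f(q(-5))*1376 = -3*1376 = -4128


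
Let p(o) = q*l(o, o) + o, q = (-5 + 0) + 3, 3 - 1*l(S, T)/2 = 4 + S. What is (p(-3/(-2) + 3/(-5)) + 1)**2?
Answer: 361/4 ≈ 90.250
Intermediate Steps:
l(S, T) = -2 - 2*S (l(S, T) = 6 - 2*(4 + S) = 6 + (-8 - 2*S) = -2 - 2*S)
q = -2 (q = -5 + 3 = -2)
p(o) = 4 + 5*o (p(o) = -2*(-2 - 2*o) + o = (4 + 4*o) + o = 4 + 5*o)
(p(-3/(-2) + 3/(-5)) + 1)**2 = ((4 + 5*(-3/(-2) + 3/(-5))) + 1)**2 = ((4 + 5*(-3*(-1/2) + 3*(-1/5))) + 1)**2 = ((4 + 5*(3/2 - 3/5)) + 1)**2 = ((4 + 5*(9/10)) + 1)**2 = ((4 + 9/2) + 1)**2 = (17/2 + 1)**2 = (19/2)**2 = 361/4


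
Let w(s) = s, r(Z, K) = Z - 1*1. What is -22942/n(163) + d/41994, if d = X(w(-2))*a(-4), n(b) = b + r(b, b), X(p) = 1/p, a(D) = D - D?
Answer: -22942/325 ≈ -70.591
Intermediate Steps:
a(D) = 0
r(Z, K) = -1 + Z (r(Z, K) = Z - 1 = -1 + Z)
n(b) = -1 + 2*b (n(b) = b + (-1 + b) = -1 + 2*b)
d = 0 (d = 0/(-2) = -1/2*0 = 0)
-22942/n(163) + d/41994 = -22942/(-1 + 2*163) + 0/41994 = -22942/(-1 + 326) + 0*(1/41994) = -22942/325 + 0 = -22942/325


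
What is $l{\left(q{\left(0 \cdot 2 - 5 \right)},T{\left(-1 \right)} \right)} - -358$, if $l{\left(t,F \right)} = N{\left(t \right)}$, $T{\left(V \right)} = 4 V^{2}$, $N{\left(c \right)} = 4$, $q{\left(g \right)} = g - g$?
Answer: $362$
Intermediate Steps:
$q{\left(g \right)} = 0$
$l{\left(t,F \right)} = 4$
$l{\left(q{\left(0 \cdot 2 - 5 \right)},T{\left(-1 \right)} \right)} - -358 = 4 - -358 = 4 + 358 = 362$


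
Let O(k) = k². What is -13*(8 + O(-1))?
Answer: -117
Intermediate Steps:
-13*(8 + O(-1)) = -13*(8 + (-1)²) = -13*(8 + 1) = -13*9 = -117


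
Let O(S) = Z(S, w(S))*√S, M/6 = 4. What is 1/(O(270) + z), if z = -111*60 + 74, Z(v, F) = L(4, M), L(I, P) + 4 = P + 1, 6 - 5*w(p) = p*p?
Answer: -3293/21628163 - 63*√30/43256326 ≈ -0.00016023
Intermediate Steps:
M = 24 (M = 6*4 = 24)
w(p) = 6/5 - p²/5 (w(p) = 6/5 - p*p/5 = 6/5 - p²/5)
L(I, P) = -3 + P (L(I, P) = -4 + (P + 1) = -4 + (1 + P) = -3 + P)
Z(v, F) = 21 (Z(v, F) = -3 + 24 = 21)
O(S) = 21*√S
z = -6586 (z = -6660 + 74 = -6586)
1/(O(270) + z) = 1/(21*√270 - 6586) = 1/(21*(3*√30) - 6586) = 1/(63*√30 - 6586) = 1/(-6586 + 63*√30)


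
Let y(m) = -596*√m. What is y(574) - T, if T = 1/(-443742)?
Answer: 1/443742 - 596*√574 ≈ -14279.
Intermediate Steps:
T = -1/443742 ≈ -2.2536e-6
y(574) - T = -596*√574 - 1*(-1/443742) = -596*√574 + 1/443742 = 1/443742 - 596*√574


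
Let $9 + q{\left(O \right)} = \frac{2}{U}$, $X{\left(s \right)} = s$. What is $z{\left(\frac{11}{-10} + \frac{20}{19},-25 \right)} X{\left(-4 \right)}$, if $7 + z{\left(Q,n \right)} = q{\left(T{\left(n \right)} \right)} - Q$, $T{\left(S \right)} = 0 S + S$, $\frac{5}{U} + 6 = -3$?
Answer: $\frac{1486}{19} \approx 78.211$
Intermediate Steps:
$U = - \frac{5}{9}$ ($U = \frac{5}{-6 - 3} = \frac{5}{-9} = 5 \left(- \frac{1}{9}\right) = - \frac{5}{9} \approx -0.55556$)
$T{\left(S \right)} = S$ ($T{\left(S \right)} = 0 + S = S$)
$q{\left(O \right)} = - \frac{63}{5}$ ($q{\left(O \right)} = -9 + \frac{2}{- \frac{5}{9}} = -9 + 2 \left(- \frac{9}{5}\right) = -9 - \frac{18}{5} = - \frac{63}{5}$)
$z{\left(Q,n \right)} = - \frac{98}{5} - Q$ ($z{\left(Q,n \right)} = -7 - \left(\frac{63}{5} + Q\right) = - \frac{98}{5} - Q$)
$z{\left(\frac{11}{-10} + \frac{20}{19},-25 \right)} X{\left(-4 \right)} = \left(- \frac{98}{5} - \left(\frac{11}{-10} + \frac{20}{19}\right)\right) \left(-4\right) = \left(- \frac{98}{5} - \left(11 \left(- \frac{1}{10}\right) + 20 \cdot \frac{1}{19}\right)\right) \left(-4\right) = \left(- \frac{98}{5} - \left(- \frac{11}{10} + \frac{20}{19}\right)\right) \left(-4\right) = \left(- \frac{98}{5} - - \frac{9}{190}\right) \left(-4\right) = \left(- \frac{98}{5} + \frac{9}{190}\right) \left(-4\right) = \left(- \frac{743}{38}\right) \left(-4\right) = \frac{1486}{19}$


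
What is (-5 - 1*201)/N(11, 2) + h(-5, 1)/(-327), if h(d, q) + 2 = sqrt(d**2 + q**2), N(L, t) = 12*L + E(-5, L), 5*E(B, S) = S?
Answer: -335468/219417 - sqrt(26)/327 ≈ -1.5445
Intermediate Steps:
E(B, S) = S/5
N(L, t) = 61*L/5 (N(L, t) = 12*L + L/5 = 61*L/5)
h(d, q) = -2 + sqrt(d**2 + q**2)
(-5 - 1*201)/N(11, 2) + h(-5, 1)/(-327) = (-5 - 1*201)/(((61/5)*11)) + (-2 + sqrt((-5)**2 + 1**2))/(-327) = (-5 - 201)/(671/5) + (-2 + sqrt(25 + 1))*(-1/327) = -206*5/671 + (-2 + sqrt(26))*(-1/327) = -1030/671 + (2/327 - sqrt(26)/327) = -335468/219417 - sqrt(26)/327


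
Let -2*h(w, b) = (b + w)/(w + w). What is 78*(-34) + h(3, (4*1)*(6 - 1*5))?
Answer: -31831/12 ≈ -2652.6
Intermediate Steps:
h(w, b) = -(b + w)/(4*w) (h(w, b) = -(b + w)/(2*(w + w)) = -(b + w)/(2*(2*w)) = -(b + w)*1/(2*w)/2 = -(b + w)/(4*w))
78*(-34) + h(3, (4*1)*(6 - 1*5)) = 78*(-34) + (1/4)*(-4*1*(6 - 1*5) - 1*3)/3 = -2652 + (1/4)*(1/3)*(-4*(6 - 5) - 3) = -2652 + (1/4)*(1/3)*(-4 - 3) = -2652 + (1/4)*(1/3)*(-7) = -2652 - 7/12 = -31831/12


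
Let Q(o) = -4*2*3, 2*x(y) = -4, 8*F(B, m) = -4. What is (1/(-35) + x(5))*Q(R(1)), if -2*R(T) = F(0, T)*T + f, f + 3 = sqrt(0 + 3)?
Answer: 1704/35 ≈ 48.686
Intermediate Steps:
F(B, m) = -1/2 (F(B, m) = (1/8)*(-4) = -1/2)
f = -3 + sqrt(3) (f = -3 + sqrt(0 + 3) = -3 + sqrt(3) ≈ -1.2680)
x(y) = -2 (x(y) = (1/2)*(-4) = -2)
R(T) = 3/2 - sqrt(3)/2 + T/4 (R(T) = -(-T/2 + (-3 + sqrt(3)))/2 = -(-3 + sqrt(3) - T/2)/2 = 3/2 - sqrt(3)/2 + T/4)
Q(o) = -24 (Q(o) = -8*3 = -24)
(1/(-35) + x(5))*Q(R(1)) = (1/(-35) - 2)*(-24) = (-1/35 - 2)*(-24) = -71/35*(-24) = 1704/35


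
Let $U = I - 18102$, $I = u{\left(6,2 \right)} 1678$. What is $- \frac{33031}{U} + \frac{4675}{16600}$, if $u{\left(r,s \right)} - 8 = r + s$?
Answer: $- \frac{10148541}{2903672} \approx -3.4951$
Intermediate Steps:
$u{\left(r,s \right)} = 8 + r + s$ ($u{\left(r,s \right)} = 8 + \left(r + s\right) = 8 + r + s$)
$I = 26848$ ($I = \left(8 + 6 + 2\right) 1678 = 16 \cdot 1678 = 26848$)
$U = 8746$ ($U = 26848 - 18102 = 8746$)
$- \frac{33031}{U} + \frac{4675}{16600} = - \frac{33031}{8746} + \frac{4675}{16600} = \left(-33031\right) \frac{1}{8746} + 4675 \cdot \frac{1}{16600} = - \frac{33031}{8746} + \frac{187}{664} = - \frac{10148541}{2903672}$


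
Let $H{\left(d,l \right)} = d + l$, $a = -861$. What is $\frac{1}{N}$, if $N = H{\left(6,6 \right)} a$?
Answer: $- \frac{1}{10332} \approx -9.6787 \cdot 10^{-5}$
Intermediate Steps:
$N = -10332$ ($N = \left(6 + 6\right) \left(-861\right) = 12 \left(-861\right) = -10332$)
$\frac{1}{N} = \frac{1}{-10332} = - \frac{1}{10332}$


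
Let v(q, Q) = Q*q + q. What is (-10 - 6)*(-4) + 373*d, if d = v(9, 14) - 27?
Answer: 40348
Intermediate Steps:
v(q, Q) = q + Q*q
d = 108 (d = 9*(1 + 14) - 27 = 9*15 - 27 = 135 - 27 = 108)
(-10 - 6)*(-4) + 373*d = (-10 - 6)*(-4) + 373*108 = -16*(-4) + 40284 = 64 + 40284 = 40348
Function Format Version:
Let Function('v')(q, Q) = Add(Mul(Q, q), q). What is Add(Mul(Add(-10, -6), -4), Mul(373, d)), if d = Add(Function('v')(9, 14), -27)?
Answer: 40348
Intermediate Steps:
Function('v')(q, Q) = Add(q, Mul(Q, q))
d = 108 (d = Add(Mul(9, Add(1, 14)), -27) = Add(Mul(9, 15), -27) = Add(135, -27) = 108)
Add(Mul(Add(-10, -6), -4), Mul(373, d)) = Add(Mul(Add(-10, -6), -4), Mul(373, 108)) = Add(Mul(-16, -4), 40284) = Add(64, 40284) = 40348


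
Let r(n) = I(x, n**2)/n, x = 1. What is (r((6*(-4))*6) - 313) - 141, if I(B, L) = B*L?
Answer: -598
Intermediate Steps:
r(n) = n (r(n) = (1*n**2)/n = n**2/n = n)
(r((6*(-4))*6) - 313) - 141 = ((6*(-4))*6 - 313) - 141 = (-24*6 - 313) - 141 = (-144 - 313) - 141 = -457 - 141 = -598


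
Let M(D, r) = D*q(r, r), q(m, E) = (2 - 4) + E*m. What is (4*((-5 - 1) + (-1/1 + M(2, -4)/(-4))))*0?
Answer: 0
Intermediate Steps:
q(m, E) = -2 + E*m
M(D, r) = D*(-2 + r**2) (M(D, r) = D*(-2 + r*r) = D*(-2 + r**2))
(4*((-5 - 1) + (-1/1 + M(2, -4)/(-4))))*0 = (4*((-5 - 1) + (-1/1 + (2*(-2 + (-4)**2))/(-4))))*0 = (4*(-6 + (-1*1 + (2*(-2 + 16))*(-1/4))))*0 = (4*(-6 + (-1 + (2*14)*(-1/4))))*0 = (4*(-6 + (-1 + 28*(-1/4))))*0 = (4*(-6 + (-1 - 7)))*0 = (4*(-6 - 8))*0 = (4*(-14))*0 = -56*0 = 0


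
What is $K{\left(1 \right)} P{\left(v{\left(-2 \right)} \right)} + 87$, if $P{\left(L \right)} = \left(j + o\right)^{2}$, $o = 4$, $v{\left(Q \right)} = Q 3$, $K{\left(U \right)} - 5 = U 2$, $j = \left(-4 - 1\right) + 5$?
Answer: $199$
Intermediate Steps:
$j = 0$ ($j = -5 + 5 = 0$)
$K{\left(U \right)} = 5 + 2 U$ ($K{\left(U \right)} = 5 + U 2 = 5 + 2 U$)
$v{\left(Q \right)} = 3 Q$
$P{\left(L \right)} = 16$ ($P{\left(L \right)} = \left(0 + 4\right)^{2} = 4^{2} = 16$)
$K{\left(1 \right)} P{\left(v{\left(-2 \right)} \right)} + 87 = \left(5 + 2 \cdot 1\right) 16 + 87 = \left(5 + 2\right) 16 + 87 = 7 \cdot 16 + 87 = 112 + 87 = 199$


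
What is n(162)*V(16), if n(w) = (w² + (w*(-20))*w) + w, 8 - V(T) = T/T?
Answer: -3489318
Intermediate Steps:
V(T) = 7 (V(T) = 8 - T/T = 8 - 1*1 = 8 - 1 = 7)
n(w) = w - 19*w² (n(w) = (w² + (-20*w)*w) + w = (w² - 20*w²) + w = -19*w² + w = w - 19*w²)
n(162)*V(16) = (162*(1 - 19*162))*7 = (162*(1 - 3078))*7 = (162*(-3077))*7 = -498474*7 = -3489318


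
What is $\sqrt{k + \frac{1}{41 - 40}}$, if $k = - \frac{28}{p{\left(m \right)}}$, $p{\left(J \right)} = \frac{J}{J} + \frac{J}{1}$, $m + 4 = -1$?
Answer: $2 \sqrt{2} \approx 2.8284$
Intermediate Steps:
$m = -5$ ($m = -4 - 1 = -5$)
$p{\left(J \right)} = 1 + J$ ($p{\left(J \right)} = 1 + J 1 = 1 + J$)
$k = 7$ ($k = - \frac{28}{1 - 5} = - \frac{28}{-4} = \left(-28\right) \left(- \frac{1}{4}\right) = 7$)
$\sqrt{k + \frac{1}{41 - 40}} = \sqrt{7 + \frac{1}{41 - 40}} = \sqrt{7 + 1^{-1}} = \sqrt{7 + 1} = \sqrt{8} = 2 \sqrt{2}$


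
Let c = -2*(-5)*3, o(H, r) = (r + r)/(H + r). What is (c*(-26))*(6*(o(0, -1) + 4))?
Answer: -28080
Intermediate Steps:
o(H, r) = 2*r/(H + r) (o(H, r) = (2*r)/(H + r) = 2*r/(H + r))
c = 30 (c = 10*3 = 30)
(c*(-26))*(6*(o(0, -1) + 4)) = (30*(-26))*(6*(2*(-1)/(0 - 1) + 4)) = -4680*(2*(-1)/(-1) + 4) = -4680*(2*(-1)*(-1) + 4) = -4680*(2 + 4) = -4680*6 = -780*36 = -28080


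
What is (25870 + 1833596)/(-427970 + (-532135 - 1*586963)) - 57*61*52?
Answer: -139858971069/773534 ≈ -1.8081e+5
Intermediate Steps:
(25870 + 1833596)/(-427970 + (-532135 - 1*586963)) - 57*61*52 = 1859466/(-427970 + (-532135 - 586963)) - 3477*52 = 1859466/(-427970 - 1119098) - 1*180804 = 1859466/(-1547068) - 180804 = 1859466*(-1/1547068) - 180804 = -929733/773534 - 180804 = -139858971069/773534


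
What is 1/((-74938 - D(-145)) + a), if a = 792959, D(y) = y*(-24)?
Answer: 1/714541 ≈ 1.3995e-6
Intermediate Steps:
D(y) = -24*y
1/((-74938 - D(-145)) + a) = 1/((-74938 - (-24)*(-145)) + 792959) = 1/((-74938 - 1*3480) + 792959) = 1/((-74938 - 3480) + 792959) = 1/(-78418 + 792959) = 1/714541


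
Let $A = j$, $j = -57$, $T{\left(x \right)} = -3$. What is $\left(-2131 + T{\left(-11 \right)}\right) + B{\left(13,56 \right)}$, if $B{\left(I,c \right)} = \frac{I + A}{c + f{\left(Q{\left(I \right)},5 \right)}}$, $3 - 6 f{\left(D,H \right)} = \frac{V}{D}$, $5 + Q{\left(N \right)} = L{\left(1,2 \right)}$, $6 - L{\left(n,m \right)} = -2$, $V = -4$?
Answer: $- \frac{2179606}{1021} \approx -2134.8$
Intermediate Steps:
$L{\left(n,m \right)} = 8$ ($L{\left(n,m \right)} = 6 - -2 = 6 + 2 = 8$)
$Q{\left(N \right)} = 3$ ($Q{\left(N \right)} = -5 + 8 = 3$)
$f{\left(D,H \right)} = \frac{1}{2} + \frac{2}{3 D}$ ($f{\left(D,H \right)} = \frac{1}{2} - \frac{\left(-4\right) \frac{1}{D}}{6} = \frac{1}{2} + \frac{2}{3 D}$)
$A = -57$
$B{\left(I,c \right)} = \frac{-57 + I}{\frac{13}{18} + c}$ ($B{\left(I,c \right)} = \frac{I - 57}{c + \frac{4 + 3 \cdot 3}{6 \cdot 3}} = \frac{-57 + I}{c + \frac{1}{6} \cdot \frac{1}{3} \left(4 + 9\right)} = \frac{-57 + I}{c + \frac{1}{6} \cdot \frac{1}{3} \cdot 13} = \frac{-57 + I}{c + \frac{13}{18}} = \frac{-57 + I}{\frac{13}{18} + c}$)
$\left(-2131 + T{\left(-11 \right)}\right) + B{\left(13,56 \right)} = \left(-2131 - 3\right) + \frac{18 \left(-57 + 13\right)}{13 + 18 \cdot 56} = -2134 + 18 \frac{1}{13 + 1008} \left(-44\right) = -2134 + 18 \cdot \frac{1}{1021} \left(-44\right) = -2134 - \frac{792}{1021} = - \frac{2179606}{1021}$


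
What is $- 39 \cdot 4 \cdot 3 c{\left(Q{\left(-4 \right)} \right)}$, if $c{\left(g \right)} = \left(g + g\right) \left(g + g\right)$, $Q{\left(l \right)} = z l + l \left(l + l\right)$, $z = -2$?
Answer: $-2995200$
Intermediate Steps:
$Q{\left(l \right)} = - 2 l + 2 l^{2}$ ($Q{\left(l \right)} = - 2 l + l \left(l + l\right) = - 2 l + l 2 l = - 2 l + 2 l^{2}$)
$c{\left(g \right)} = 4 g^{2}$ ($c{\left(g \right)} = 2 g 2 g = 4 g^{2}$)
$- 39 \cdot 4 \cdot 3 c{\left(Q{\left(-4 \right)} \right)} = - 39 \cdot 4 \cdot 3 \cdot 4 \left(2 \left(-4\right) \left(-1 - 4\right)\right)^{2} = \left(-39\right) 12 \cdot 4 \left(2 \left(-4\right) \left(-5\right)\right)^{2} = - 468 \cdot 4 \cdot 40^{2} = - 468 \cdot 4 \cdot 1600 = \left(-468\right) 6400 = -2995200$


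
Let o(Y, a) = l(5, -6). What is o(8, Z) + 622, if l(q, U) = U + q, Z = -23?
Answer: 621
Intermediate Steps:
o(Y, a) = -1 (o(Y, a) = -6 + 5 = -1)
o(8, Z) + 622 = -1 + 622 = 621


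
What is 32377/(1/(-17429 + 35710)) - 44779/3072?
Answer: 1818267409685/3072 ≈ 5.9188e+8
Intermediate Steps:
32377/(1/(-17429 + 35710)) - 44779/3072 = 32377/(1/18281) - 44779*1/3072 = 32377/(1/18281) - 44779/3072 = 32377*18281 - 44779/3072 = 591883937 - 44779/3072 = 1818267409685/3072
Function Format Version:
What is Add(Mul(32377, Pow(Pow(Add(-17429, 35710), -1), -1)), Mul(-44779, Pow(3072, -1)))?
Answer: Rational(1818267409685, 3072) ≈ 5.9188e+8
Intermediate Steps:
Add(Mul(32377, Pow(Pow(Add(-17429, 35710), -1), -1)), Mul(-44779, Pow(3072, -1))) = Add(Mul(32377, Pow(Pow(18281, -1), -1)), Mul(-44779, Rational(1, 3072))) = Add(Mul(32377, Pow(Rational(1, 18281), -1)), Rational(-44779, 3072)) = Add(Mul(32377, 18281), Rational(-44779, 3072)) = Add(591883937, Rational(-44779, 3072)) = Rational(1818267409685, 3072)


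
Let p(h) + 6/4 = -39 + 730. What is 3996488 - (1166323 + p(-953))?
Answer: 5658951/2 ≈ 2.8295e+6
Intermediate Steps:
p(h) = 1379/2 (p(h) = -3/2 + (-39 + 730) = -3/2 + 691 = 1379/2)
3996488 - (1166323 + p(-953)) = 3996488 - (1166323 + 1379/2) = 3996488 - 1*2334025/2 = 3996488 - 2334025/2 = 5658951/2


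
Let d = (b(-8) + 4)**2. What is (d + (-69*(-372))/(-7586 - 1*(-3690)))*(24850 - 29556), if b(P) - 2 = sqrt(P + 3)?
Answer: -55947281/487 - 56472*I*sqrt(5) ≈ -1.1488e+5 - 1.2628e+5*I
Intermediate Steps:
b(P) = 2 + sqrt(3 + P) (b(P) = 2 + sqrt(P + 3) = 2 + sqrt(3 + P))
d = (6 + I*sqrt(5))**2 (d = ((2 + sqrt(3 - 8)) + 4)**2 = ((2 + sqrt(-5)) + 4)**2 = ((2 + I*sqrt(5)) + 4)**2 = (6 + I*sqrt(5))**2 ≈ 31.0 + 26.833*I)
(d + (-69*(-372))/(-7586 - 1*(-3690)))*(24850 - 29556) = ((6 + I*sqrt(5))**2 + (-69*(-372))/(-7586 - 1*(-3690)))*(24850 - 29556) = ((6 + I*sqrt(5))**2 + 25668/(-7586 + 3690))*(-4706) = ((6 + I*sqrt(5))**2 + 25668/(-3896))*(-4706) = ((6 + I*sqrt(5))**2 + 25668*(-1/3896))*(-4706) = ((6 + I*sqrt(5))**2 - 6417/974)*(-4706) = (-6417/974 + (6 + I*sqrt(5))**2)*(-4706) = 15099201/487 - 4706*(6 + I*sqrt(5))**2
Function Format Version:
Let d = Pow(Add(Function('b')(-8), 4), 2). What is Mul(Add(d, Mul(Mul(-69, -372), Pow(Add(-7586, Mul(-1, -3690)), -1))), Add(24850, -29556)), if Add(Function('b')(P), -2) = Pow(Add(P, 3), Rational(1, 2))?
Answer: Add(Rational(-55947281, 487), Mul(-56472, I, Pow(5, Rational(1, 2)))) ≈ Add(-1.1488e+5, Mul(-1.2628e+5, I))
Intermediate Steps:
Function('b')(P) = Add(2, Pow(Add(3, P), Rational(1, 2))) (Function('b')(P) = Add(2, Pow(Add(P, 3), Rational(1, 2))) = Add(2, Pow(Add(3, P), Rational(1, 2))))
d = Pow(Add(6, Mul(I, Pow(5, Rational(1, 2)))), 2) (d = Pow(Add(Add(2, Pow(Add(3, -8), Rational(1, 2))), 4), 2) = Pow(Add(Add(2, Pow(-5, Rational(1, 2))), 4), 2) = Pow(Add(Add(2, Mul(I, Pow(5, Rational(1, 2)))), 4), 2) = Pow(Add(6, Mul(I, Pow(5, Rational(1, 2)))), 2) ≈ Add(31.000, Mul(26.833, I)))
Mul(Add(d, Mul(Mul(-69, -372), Pow(Add(-7586, Mul(-1, -3690)), -1))), Add(24850, -29556)) = Mul(Add(Pow(Add(6, Mul(I, Pow(5, Rational(1, 2)))), 2), Mul(Mul(-69, -372), Pow(Add(-7586, Mul(-1, -3690)), -1))), Add(24850, -29556)) = Mul(Add(Pow(Add(6, Mul(I, Pow(5, Rational(1, 2)))), 2), Mul(25668, Pow(Add(-7586, 3690), -1))), -4706) = Mul(Add(Pow(Add(6, Mul(I, Pow(5, Rational(1, 2)))), 2), Mul(25668, Pow(-3896, -1))), -4706) = Mul(Add(Pow(Add(6, Mul(I, Pow(5, Rational(1, 2)))), 2), Mul(25668, Rational(-1, 3896))), -4706) = Mul(Add(Pow(Add(6, Mul(I, Pow(5, Rational(1, 2)))), 2), Rational(-6417, 974)), -4706) = Mul(Add(Rational(-6417, 974), Pow(Add(6, Mul(I, Pow(5, Rational(1, 2)))), 2)), -4706) = Add(Rational(15099201, 487), Mul(-4706, Pow(Add(6, Mul(I, Pow(5, Rational(1, 2)))), 2)))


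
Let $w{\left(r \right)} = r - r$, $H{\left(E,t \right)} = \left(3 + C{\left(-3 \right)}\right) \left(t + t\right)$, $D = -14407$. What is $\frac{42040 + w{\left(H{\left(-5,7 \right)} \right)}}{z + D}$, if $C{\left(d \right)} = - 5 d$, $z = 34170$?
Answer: $\frac{42040}{19763} \approx 2.1272$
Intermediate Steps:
$H{\left(E,t \right)} = 36 t$ ($H{\left(E,t \right)} = \left(3 - -15\right) \left(t + t\right) = \left(3 + 15\right) 2 t = 18 \cdot 2 t = 36 t$)
$w{\left(r \right)} = 0$
$\frac{42040 + w{\left(H{\left(-5,7 \right)} \right)}}{z + D} = \frac{42040 + 0}{34170 - 14407} = \frac{42040}{19763}$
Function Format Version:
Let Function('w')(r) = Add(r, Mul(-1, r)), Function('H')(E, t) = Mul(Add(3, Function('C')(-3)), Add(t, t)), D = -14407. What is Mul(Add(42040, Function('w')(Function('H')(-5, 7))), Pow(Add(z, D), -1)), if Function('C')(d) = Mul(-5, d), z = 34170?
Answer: Rational(42040, 19763) ≈ 2.1272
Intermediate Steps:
Function('H')(E, t) = Mul(36, t) (Function('H')(E, t) = Mul(Add(3, Mul(-5, -3)), Add(t, t)) = Mul(Add(3, 15), Mul(2, t)) = Mul(18, Mul(2, t)) = Mul(36, t))
Function('w')(r) = 0
Mul(Add(42040, Function('w')(Function('H')(-5, 7))), Pow(Add(z, D), -1)) = Mul(Add(42040, 0), Pow(Add(34170, -14407), -1)) = Mul(42040, Pow(19763, -1)) = Mul(42040, Rational(1, 19763)) = Rational(42040, 19763)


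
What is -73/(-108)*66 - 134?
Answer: -1609/18 ≈ -89.389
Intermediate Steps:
-73/(-108)*66 - 134 = -73*(-1/108)*66 - 134 = (73/108)*66 - 134 = 803/18 - 134 = -1609/18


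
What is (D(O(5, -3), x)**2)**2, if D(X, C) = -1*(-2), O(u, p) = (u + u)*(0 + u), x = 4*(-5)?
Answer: 16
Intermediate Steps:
x = -20
O(u, p) = 2*u**2 (O(u, p) = (2*u)*u = 2*u**2)
D(X, C) = 2
(D(O(5, -3), x)**2)**2 = (2**2)**2 = 4**2 = 16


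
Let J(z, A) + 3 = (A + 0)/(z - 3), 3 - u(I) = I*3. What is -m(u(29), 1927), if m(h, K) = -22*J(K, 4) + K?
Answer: -958611/481 ≈ -1993.0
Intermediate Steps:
u(I) = 3 - 3*I (u(I) = 3 - I*3 = 3 - 3*I)
J(z, A) = -3 + A/(-3 + z) (J(z, A) = -3 + (A + 0)/(z - 3) = -3 + A/(-3 + z))
m(h, K) = K - 22*(13 - 3*K)/(-3 + K) (m(h, K) = -22*(9 + 4 - 3*K)/(-3 + K) + K = -22*(13 - 3*K)/(-3 + K) + K = K - 22*(13 - 3*K)/(-3 + K))
-m(u(29), 1927) = -(-286 + 1927**2 + 63*1927)/(-3 + 1927) = -(-286 + 3713329 + 121401)/1924 = -3834444/1924 = -1*958611/481 = -958611/481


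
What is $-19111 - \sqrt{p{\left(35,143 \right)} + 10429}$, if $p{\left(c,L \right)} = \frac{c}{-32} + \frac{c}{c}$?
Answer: $-19111 - \frac{5 \sqrt{26698}}{8} \approx -19213.0$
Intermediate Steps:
$p{\left(c,L \right)} = 1 - \frac{c}{32}$ ($p{\left(c,L \right)} = c \left(- \frac{1}{32}\right) + 1 = - \frac{c}{32} + 1 = 1 - \frac{c}{32}$)
$-19111 - \sqrt{p{\left(35,143 \right)} + 10429} = -19111 - \sqrt{\left(1 - \frac{35}{32}\right) + 10429} = -19111 - \sqrt{- \frac{3}{32} + 10429} = -19111 - \sqrt{\frac{333725}{32}} = -19111 - \frac{5 \sqrt{26698}}{8}$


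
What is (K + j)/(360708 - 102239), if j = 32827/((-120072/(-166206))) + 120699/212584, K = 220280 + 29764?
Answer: 314264660675327/274896708601688 ≈ 1.1432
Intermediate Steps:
K = 250044
j = 48328426134239/1063557752 (j = 32827/((-120072*(-1/166206))) + 120699*(1/212584) = 32827/(20012/27701) + 120699/212584 = 32827*(27701/20012) + 120699/212584 = 909340727/20012 + 120699/212584 = 48328426134239/1063557752 ≈ 45440.)
(K + j)/(360708 - 102239) = (250044 + 48328426134239/1063557752)/(360708 - 102239) = (314264660675327/1063557752)/258469 = (314264660675327/1063557752)*(1/258469) = 314264660675327/274896708601688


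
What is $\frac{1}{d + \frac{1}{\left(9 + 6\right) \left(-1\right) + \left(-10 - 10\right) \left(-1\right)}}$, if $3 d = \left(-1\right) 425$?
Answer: $- \frac{15}{2122} \approx -0.0070688$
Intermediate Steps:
$d = - \frac{425}{3}$ ($d = \frac{\left(-1\right) 425}{3} = \frac{1}{3} \left(-425\right) = - \frac{425}{3} \approx -141.67$)
$\frac{1}{d + \frac{1}{\left(9 + 6\right) \left(-1\right) + \left(-10 - 10\right) \left(-1\right)}} = \frac{1}{- \frac{425}{3} + \frac{1}{\left(9 + 6\right) \left(-1\right) + \left(-10 - 10\right) \left(-1\right)}} = \frac{1}{- \frac{425}{3} + \frac{1}{15 \left(-1\right) - -20}} = \frac{1}{- \frac{425}{3} + \frac{1}{-15 + 20}} = \frac{1}{- \frac{425}{3} + \frac{1}{5}} = \frac{1}{- \frac{2122}{15}} = - \frac{15}{2122}$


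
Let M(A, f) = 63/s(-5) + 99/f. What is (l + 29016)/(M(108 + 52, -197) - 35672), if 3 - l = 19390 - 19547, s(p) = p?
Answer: -14369180/17574913 ≈ -0.81760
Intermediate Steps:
M(A, f) = -63/5 + 99/f (M(A, f) = 63/(-5) + 99/f = 63*(-⅕) + 99/f = -63/5 + 99/f)
l = 160 (l = 3 - (19390 - 19547) = 3 - 1*(-157) = 3 + 157 = 160)
(l + 29016)/(M(108 + 52, -197) - 35672) = (160 + 29016)/((-63/5 + 99/(-197)) - 35672) = 29176/((-63/5 + 99*(-1/197)) - 35672) = 29176/((-63/5 - 99/197) - 35672) = 29176/(-12906/985 - 35672) = 29176/(-35149826/985) = 29176*(-985/35149826) = -14369180/17574913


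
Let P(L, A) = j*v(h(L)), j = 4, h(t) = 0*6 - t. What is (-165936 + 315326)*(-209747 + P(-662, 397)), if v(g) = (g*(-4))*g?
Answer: -1078842442890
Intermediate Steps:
h(t) = -t (h(t) = 0 - t = -t)
v(g) = -4*g² (v(g) = (-4*g)*g = -4*g²)
P(L, A) = -16*L² (P(L, A) = 4*(-4*L²) = -16*L²)
(-165936 + 315326)*(-209747 + P(-662, 397)) = (-165936 + 315326)*(-209747 - 16*(-662)²) = 149390*(-209747 - 16*438244) = 149390*(-209747 - 7011904) = 149390*(-7221651) = -1078842442890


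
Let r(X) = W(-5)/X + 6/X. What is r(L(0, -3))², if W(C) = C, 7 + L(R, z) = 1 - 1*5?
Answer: 1/121 ≈ 0.0082645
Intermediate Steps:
L(R, z) = -11 (L(R, z) = -7 + (1 - 1*5) = -7 + (1 - 5) = -7 - 4 = -11)
r(X) = 1/X (r(X) = -5/X + 6/X = 1/X)
r(L(0, -3))² = (1/(-11))² = (-1/11)² = 1/121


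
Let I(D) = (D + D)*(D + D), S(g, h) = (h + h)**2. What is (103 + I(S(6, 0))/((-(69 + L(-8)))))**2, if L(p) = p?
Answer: 10609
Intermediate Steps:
S(g, h) = 4*h**2 (S(g, h) = (2*h)**2 = 4*h**2)
I(D) = 4*D**2 (I(D) = (2*D)*(2*D) = 4*D**2)
(103 + I(S(6, 0))/((-(69 + L(-8)))))**2 = (103 + (4*(4*0**2)**2)/((-(69 - 8))))**2 = (103 + (4*(4*0)**2)/((-1*61)))**2 = (103 + (4*0**2)/(-61))**2 = (103 + (4*0)*(-1/61))**2 = (103 + 0*(-1/61))**2 = (103 + 0)**2 = 103**2 = 10609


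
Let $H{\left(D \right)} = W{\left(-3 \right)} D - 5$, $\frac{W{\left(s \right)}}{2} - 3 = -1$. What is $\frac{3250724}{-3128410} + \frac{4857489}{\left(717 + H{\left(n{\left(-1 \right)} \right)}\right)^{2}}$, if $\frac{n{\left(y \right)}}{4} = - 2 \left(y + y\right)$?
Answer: $\frac{6619354593533}{941926710080} \approx 7.0275$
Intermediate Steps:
$W{\left(s \right)} = 4$ ($W{\left(s \right)} = 6 + 2 \left(-1\right) = 6 - 2 = 4$)
$n{\left(y \right)} = - 16 y$ ($n{\left(y \right)} = 4 \left(- 2 \left(y + y\right)\right) = 4 \left(- 2 \cdot 2 y\right) = 4 \left(- 4 y\right) = - 16 y$)
$H{\left(D \right)} = -5 + 4 D$ ($H{\left(D \right)} = 4 D - 5 = -5 + 4 D$)
$\frac{3250724}{-3128410} + \frac{4857489}{\left(717 + H{\left(n{\left(-1 \right)} \right)}\right)^{2}} = \frac{3250724}{-3128410} + \frac{4857489}{\left(717 - \left(5 - 4 \left(\left(-16\right) \left(-1\right)\right)\right)\right)^{2}} = 3250724 \left(- \frac{1}{3128410}\right) + \frac{4857489}{\left(717 + \left(-5 + 4 \cdot 16\right)\right)^{2}} = - \frac{1625362}{1564205} + \frac{4857489}{\left(717 + \left(-5 + 64\right)\right)^{2}} = - \frac{1625362}{1564205} + \frac{4857489}{\left(717 + 59\right)^{2}} = - \frac{1625362}{1564205} + \frac{4857489}{776^{2}} = - \frac{1625362}{1564205} + \frac{4857489}{602176} = \frac{6619354593533}{941926710080}$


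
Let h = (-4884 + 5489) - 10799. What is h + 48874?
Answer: 38680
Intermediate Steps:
h = -10194 (h = 605 - 10799 = -10194)
h + 48874 = -10194 + 48874 = 38680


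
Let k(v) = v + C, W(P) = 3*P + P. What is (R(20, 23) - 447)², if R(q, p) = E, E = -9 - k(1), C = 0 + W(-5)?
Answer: 190969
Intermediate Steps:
W(P) = 4*P
C = -20 (C = 0 + 4*(-5) = 0 - 20 = -20)
k(v) = -20 + v (k(v) = v - 20 = -20 + v)
E = 10 (E = -9 - (-20 + 1) = -9 - 1*(-19) = -9 + 19 = 10)
R(q, p) = 10
(R(20, 23) - 447)² = (10 - 447)² = (-437)² = 190969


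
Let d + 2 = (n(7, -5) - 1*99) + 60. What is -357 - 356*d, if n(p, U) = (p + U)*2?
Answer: 12815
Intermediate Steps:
n(p, U) = 2*U + 2*p (n(p, U) = (U + p)*2 = 2*U + 2*p)
d = -37 (d = -2 + (((2*(-5) + 2*7) - 1*99) + 60) = -2 + (((-10 + 14) - 99) + 60) = -2 + ((4 - 99) + 60) = -2 + (-95 + 60) = -2 - 35 = -37)
-357 - 356*d = -357 - 356*(-37) = -357 + 13172 = 12815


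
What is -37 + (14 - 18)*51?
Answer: -241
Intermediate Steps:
-37 + (14 - 18)*51 = -37 - 4*51 = -37 - 204 = -241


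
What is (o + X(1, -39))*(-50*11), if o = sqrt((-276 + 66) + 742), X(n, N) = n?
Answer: -550 - 1100*sqrt(133) ≈ -13236.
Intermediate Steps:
o = 2*sqrt(133) (o = sqrt(-210 + 742) = sqrt(532) = 2*sqrt(133) ≈ 23.065)
(o + X(1, -39))*(-50*11) = (2*sqrt(133) + 1)*(-50*11) = (1 + 2*sqrt(133))*(-550) = -550 - 1100*sqrt(133)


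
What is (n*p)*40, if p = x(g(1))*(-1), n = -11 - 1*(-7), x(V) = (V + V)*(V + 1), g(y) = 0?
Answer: 0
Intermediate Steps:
x(V) = 2*V*(1 + V) (x(V) = (2*V)*(1 + V) = 2*V*(1 + V))
n = -4 (n = -11 + 7 = -4)
p = 0 (p = (2*0*(1 + 0))*(-1) = (2*0*1)*(-1) = 0*(-1) = 0)
(n*p)*40 = -4*0*40 = 0*40 = 0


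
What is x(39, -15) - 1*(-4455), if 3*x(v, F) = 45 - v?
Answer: 4457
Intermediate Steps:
x(v, F) = 15 - v/3 (x(v, F) = (45 - v)/3 = 15 - v/3)
x(39, -15) - 1*(-4455) = (15 - ⅓*39) - 1*(-4455) = (15 - 13) + 4455 = 2 + 4455 = 4457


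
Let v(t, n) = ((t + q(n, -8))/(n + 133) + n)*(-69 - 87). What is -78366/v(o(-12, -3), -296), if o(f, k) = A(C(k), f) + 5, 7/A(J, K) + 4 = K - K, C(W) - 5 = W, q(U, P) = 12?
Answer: -4257886/2509689 ≈ -1.6966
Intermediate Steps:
C(W) = 5 + W
A(J, K) = -7/4 (A(J, K) = 7/(-4 + (K - K)) = 7/(-4 + 0) = 7/(-4) = 7*(-1/4) = -7/4)
o(f, k) = 13/4 (o(f, k) = -7/4 + 5 = 13/4)
v(t, n) = -156*n - 156*(12 + t)/(133 + n) (v(t, n) = ((t + 12)/(n + 133) + n)*(-69 - 87) = ((12 + t)/(133 + n) + n)*(-156) = (n + (12 + t)/(133 + n))*(-156) = -156*n - 156*(12 + t)/(133 + n))
-78366/v(o(-12, -3), -296) = -78366*(133 - 296)/(156*(-12 - 1*13/4 - 1*(-296)**2 - 133*(-296))) = -78366*(-163/(156*(-12 - 13/4 - 1*87616 + 39368))) = -78366*(-163/(156*(-12 - 13/4 - 87616 + 39368))) = -78366/(156*(-1/163)*(-193053/4)) = -78366/7529067/163 = -78366*163/7529067 = -4257886/2509689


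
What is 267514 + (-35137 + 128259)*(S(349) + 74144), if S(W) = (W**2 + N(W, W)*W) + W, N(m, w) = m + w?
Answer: 40964262826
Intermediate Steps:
S(W) = W + 3*W**2 (S(W) = (W**2 + (W + W)*W) + W = (W**2 + (2*W)*W) + W = (W**2 + 2*W**2) + W = 3*W**2 + W = W + 3*W**2)
267514 + (-35137 + 128259)*(S(349) + 74144) = 267514 + (-35137 + 128259)*(349*(1 + 3*349) + 74144) = 267514 + 93122*(349*(1 + 1047) + 74144) = 267514 + 93122*(349*1048 + 74144) = 267514 + 93122*(365752 + 74144) = 267514 + 93122*439896 = 267514 + 40963995312 = 40964262826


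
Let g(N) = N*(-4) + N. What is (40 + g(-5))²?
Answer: 3025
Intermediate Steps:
g(N) = -3*N (g(N) = -4*N + N = -3*N)
(40 + g(-5))² = (40 - 3*(-5))² = (40 + 15)² = 55² = 3025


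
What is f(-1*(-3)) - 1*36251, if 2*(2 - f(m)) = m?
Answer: -72501/2 ≈ -36251.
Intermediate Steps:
f(m) = 2 - m/2
f(-1*(-3)) - 1*36251 = (2 - (-1)*(-3)/2) - 1*36251 = (2 - ½*3) - 36251 = (2 - 3/2) - 36251 = ½ - 36251 = -72501/2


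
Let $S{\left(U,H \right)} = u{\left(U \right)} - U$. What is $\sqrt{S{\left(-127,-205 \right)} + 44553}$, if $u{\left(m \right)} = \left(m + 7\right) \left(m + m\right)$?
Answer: $2 \sqrt{18790} \approx 274.15$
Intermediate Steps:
$u{\left(m \right)} = 2 m \left(7 + m\right)$ ($u{\left(m \right)} = \left(7 + m\right) 2 m = 2 m \left(7 + m\right)$)
$S{\left(U,H \right)} = - U + 2 U \left(7 + U\right)$ ($S{\left(U,H \right)} = 2 U \left(7 + U\right) - U = - U + 2 U \left(7 + U\right)$)
$\sqrt{S{\left(-127,-205 \right)} + 44553} = \sqrt{- 127 \left(13 + 2 \left(-127\right)\right) + 44553} = \sqrt{- 127 \left(13 - 254\right) + 44553} = \sqrt{\left(-127\right) \left(-241\right) + 44553} = \sqrt{30607 + 44553} = \sqrt{75160} = 2 \sqrt{18790}$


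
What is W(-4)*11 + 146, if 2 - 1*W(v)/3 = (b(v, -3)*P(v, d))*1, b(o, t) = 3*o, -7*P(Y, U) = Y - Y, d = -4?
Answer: 212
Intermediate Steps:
P(Y, U) = 0 (P(Y, U) = -(Y - Y)/7 = -⅐*0 = 0)
W(v) = 6 (W(v) = 6 - 3*(3*v)*0 = 6 - 0 = 6 - 3*0 = 6 + 0 = 6)
W(-4)*11 + 146 = 6*11 + 146 = 66 + 146 = 212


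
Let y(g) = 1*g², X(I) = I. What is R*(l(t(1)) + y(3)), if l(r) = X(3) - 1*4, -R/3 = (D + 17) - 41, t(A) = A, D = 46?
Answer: -528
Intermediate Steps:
R = -66 (R = -3*((46 + 17) - 41) = -3*(63 - 41) = -3*22 = -66)
l(r) = -1 (l(r) = 3 - 1*4 = 3 - 4 = -1)
y(g) = g²
R*(l(t(1)) + y(3)) = -66*(-1 + 3²) = -66*(-1 + 9) = -66*8 = -528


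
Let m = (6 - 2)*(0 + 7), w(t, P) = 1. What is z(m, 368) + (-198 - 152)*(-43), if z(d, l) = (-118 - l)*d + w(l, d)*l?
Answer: 1810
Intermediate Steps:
m = 28 (m = 4*7 = 28)
z(d, l) = l + d*(-118 - l) (z(d, l) = (-118 - l)*d + 1*l = d*(-118 - l) + l = l + d*(-118 - l))
z(m, 368) + (-198 - 152)*(-43) = (368 - 118*28 - 1*28*368) + (-198 - 152)*(-43) = (368 - 3304 - 10304) - 350*(-43) = -13240 + 15050 = 1810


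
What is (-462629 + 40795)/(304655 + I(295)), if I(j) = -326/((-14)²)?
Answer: -41339732/29856027 ≈ -1.3846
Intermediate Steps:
I(j) = -163/98 (I(j) = -326/196 = -326*1/196 = -163/98)
(-462629 + 40795)/(304655 + I(295)) = (-462629 + 40795)/(304655 - 163/98) = -421834/29856027/98 = -421834*98/29856027 = -41339732/29856027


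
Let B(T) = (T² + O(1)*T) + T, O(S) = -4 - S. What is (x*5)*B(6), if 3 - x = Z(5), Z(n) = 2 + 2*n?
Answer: -540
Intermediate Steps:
B(T) = T² - 4*T (B(T) = (T² + (-4 - 1*1)*T) + T = (T² + (-4 - 1)*T) + T = (T² - 5*T) + T = T² - 4*T)
x = -9 (x = 3 - (2 + 2*5) = 3 - (2 + 10) = 3 - 1*12 = 3 - 12 = -9)
(x*5)*B(6) = (-9*5)*(6*(-4 + 6)) = -270*2 = -45*12 = -540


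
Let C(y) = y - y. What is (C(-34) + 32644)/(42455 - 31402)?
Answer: 32644/11053 ≈ 2.9534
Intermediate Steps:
C(y) = 0
(C(-34) + 32644)/(42455 - 31402) = (0 + 32644)/(42455 - 31402) = 32644/11053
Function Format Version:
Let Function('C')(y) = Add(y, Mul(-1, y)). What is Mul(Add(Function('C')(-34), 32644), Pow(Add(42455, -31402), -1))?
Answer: Rational(32644, 11053) ≈ 2.9534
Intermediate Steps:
Function('C')(y) = 0
Mul(Add(Function('C')(-34), 32644), Pow(Add(42455, -31402), -1)) = Mul(Add(0, 32644), Pow(Add(42455, -31402), -1)) = Mul(32644, Pow(11053, -1)) = Mul(32644, Rational(1, 11053)) = Rational(32644, 11053)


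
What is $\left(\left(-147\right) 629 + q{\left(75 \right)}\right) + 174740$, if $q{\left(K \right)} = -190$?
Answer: $82087$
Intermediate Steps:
$\left(\left(-147\right) 629 + q{\left(75 \right)}\right) + 174740 = \left(\left(-147\right) 629 - 190\right) + 174740 = \left(-92463 - 190\right) + 174740 = -92653 + 174740 = 82087$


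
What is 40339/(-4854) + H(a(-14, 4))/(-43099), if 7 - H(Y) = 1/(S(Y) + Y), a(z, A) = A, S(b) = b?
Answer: -6954415729/836810184 ≈ -8.3106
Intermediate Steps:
H(Y) = 7 - 1/(2*Y) (H(Y) = 7 - 1/(Y + Y) = 7 - 1/(2*Y))
40339/(-4854) + H(a(-14, 4))/(-43099) = 40339/(-4854) + (7 - ½/4)/(-43099) = 40339*(-1/4854) + (7 - ½*¼)*(-1/43099) = -40339/4854 + (7 - ⅛)*(-1/43099) = -40339/4854 + (55/8)*(-1/43099) = -40339/4854 - 55/344792 = -6954415729/836810184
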